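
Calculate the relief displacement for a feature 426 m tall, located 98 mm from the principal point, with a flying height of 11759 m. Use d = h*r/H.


d = h * r / H = 426 * 98 / 11759 = 3.55 mm

3.55 mm


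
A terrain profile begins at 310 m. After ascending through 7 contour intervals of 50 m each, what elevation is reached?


elevation = 310 + 7 * 50 = 660 m

660 m


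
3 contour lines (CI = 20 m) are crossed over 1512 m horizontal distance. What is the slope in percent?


elevation change = 3 * 20 = 60 m
slope = 60 / 1512 * 100 = 4.0%

4.0%


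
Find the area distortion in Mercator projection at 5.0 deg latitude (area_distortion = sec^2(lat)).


area_distortion = 1/cos^2(5.0) = 1.008

1.008


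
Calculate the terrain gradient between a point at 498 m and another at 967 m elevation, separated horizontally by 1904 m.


gradient = (967 - 498) / 1904 = 469 / 1904 = 0.2463

0.2463


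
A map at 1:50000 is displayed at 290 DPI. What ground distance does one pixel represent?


pixel_cm = 2.54 / 290 ≈ 0.008759 cm
ground = pixel_cm * 50000 / 100 = 2.54 * 50000 / (290 * 100) = 127000 / 29000 ≈ 4.38 m

4.38 m


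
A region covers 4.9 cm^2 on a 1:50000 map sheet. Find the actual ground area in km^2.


ground_area = 4.9 * (50000/100)^2 = 1225000.0 m^2 = 1.225 km^2

1.225 km^2


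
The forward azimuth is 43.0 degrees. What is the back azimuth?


back azimuth = (43.0 + 180) mod 360 = 223.0 degrees

223.0 degrees


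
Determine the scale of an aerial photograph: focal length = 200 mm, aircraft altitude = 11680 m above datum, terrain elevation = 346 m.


scale = f / (H - h) = 200 mm / 11334 m = 200 / 11334000 = 1:56670

1:56670


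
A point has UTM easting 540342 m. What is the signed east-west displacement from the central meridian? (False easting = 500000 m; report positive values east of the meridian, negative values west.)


displacement = 540342 - 500000 = 40342 m

40342 m


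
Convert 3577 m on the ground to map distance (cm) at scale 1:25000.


map_cm = 3577 * 100 / 25000 = 14.308 cm ≈ 14.31 cm

14.31 cm


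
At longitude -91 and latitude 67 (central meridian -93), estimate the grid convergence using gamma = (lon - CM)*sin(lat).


gamma = (-91 - -93) * sin(67) = 2 * 0.920505 = 1.841 degrees

1.841 degrees


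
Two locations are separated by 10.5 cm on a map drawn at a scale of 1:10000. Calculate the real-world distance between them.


ground = 10.5 cm * 10000 / 100 = 1050.0 m = 1.05 km

1.05 km


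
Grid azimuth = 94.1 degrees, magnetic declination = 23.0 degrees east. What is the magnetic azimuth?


magnetic azimuth = grid azimuth - declination (east +ve)
mag_az = 94.1 - 23.0 = 71.1 degrees

71.1 degrees


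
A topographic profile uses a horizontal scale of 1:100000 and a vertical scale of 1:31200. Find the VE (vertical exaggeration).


VE = horizontal_scale / vertical_scale = 100000 / 31200 ≈ 3.2

3.2x


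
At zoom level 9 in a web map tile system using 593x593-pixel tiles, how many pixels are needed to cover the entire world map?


tiles per axis = 2^9 = 512
total tiles = 512^2 = 262144
pixels per axis = 512 * 593 = 303616
total pixels = 303616^2 = 92182675456

92182675456 pixels


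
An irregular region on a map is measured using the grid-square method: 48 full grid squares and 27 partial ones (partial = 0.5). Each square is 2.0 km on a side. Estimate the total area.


effective squares = 48 + 27 * 0.5 = 61.5
area = 61.5 * 4.0 = 246.0 km^2

246.0 km^2


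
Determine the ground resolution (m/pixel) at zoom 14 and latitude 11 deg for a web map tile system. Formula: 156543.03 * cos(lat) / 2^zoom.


res = 156543.03 * cos(11) / 2^14 = 156543.03 * 0.98162718 / 16384 = 9.38 m/pixel

9.38 m/pixel


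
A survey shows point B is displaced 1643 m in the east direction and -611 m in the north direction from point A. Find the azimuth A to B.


az = atan2(1643, -611) = 110.4 deg
adjusted to 0-360: 110.4 degrees

110.4 degrees


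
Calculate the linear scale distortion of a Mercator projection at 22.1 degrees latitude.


SF = 1 / cos(22.1) = 1 / 0.926529 = 1.079

1.079


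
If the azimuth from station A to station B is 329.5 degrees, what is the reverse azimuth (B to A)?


back azimuth = (329.5 + 180) mod 360 = 149.5 degrees

149.5 degrees


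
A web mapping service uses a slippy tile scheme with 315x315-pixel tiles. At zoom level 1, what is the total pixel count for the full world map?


tiles per axis = 2^1 = 2
total tiles = 2^2 = 4
pixels per axis = 2 * 315 = 630
total pixels = 630^2 = 396900

396900 pixels


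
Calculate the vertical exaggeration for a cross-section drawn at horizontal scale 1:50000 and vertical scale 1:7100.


VE = horizontal_scale / vertical_scale = 50000 / 7100 ≈ 7.0

7.0x


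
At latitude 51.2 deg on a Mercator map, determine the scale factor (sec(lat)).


SF = 1 / cos(51.2) = 1 / 0.626604 = 1.596

1.596


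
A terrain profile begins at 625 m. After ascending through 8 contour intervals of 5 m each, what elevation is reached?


elevation = 625 + 8 * 5 = 665 m

665 m


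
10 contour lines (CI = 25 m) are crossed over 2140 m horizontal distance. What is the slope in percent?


elevation change = 10 * 25 = 250 m
slope = 250 / 2140 * 100 = 11.7%

11.7%


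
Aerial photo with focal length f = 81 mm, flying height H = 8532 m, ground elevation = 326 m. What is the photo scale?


scale = f / (H - h) = 81 mm / 8206 m = 81 / 8206000 = 1:101309

1:101309


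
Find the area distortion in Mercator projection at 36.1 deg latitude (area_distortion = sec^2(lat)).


area_distortion = 1/cos^2(36.1) = 1.532

1.532


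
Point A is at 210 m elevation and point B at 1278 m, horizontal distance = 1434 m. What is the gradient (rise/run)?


gradient = (1278 - 210) / 1434 = 1068 / 1434 = 0.7448

0.7448


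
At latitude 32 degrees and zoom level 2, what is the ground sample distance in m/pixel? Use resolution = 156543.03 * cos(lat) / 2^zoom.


res = 156543.03 * cos(32) / 2^2 = 156543.03 * 0.8480481 / 4 = 33189.0 m/pixel

33189.0 m/pixel


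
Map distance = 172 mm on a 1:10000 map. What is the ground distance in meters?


ground = 172 mm * 10000 / 1000 = 1720.0 m

1720.0 m


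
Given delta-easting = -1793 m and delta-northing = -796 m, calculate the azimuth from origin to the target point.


az = atan2(-1793, -796) = -113.9 deg
adjusted to 0-360: 246.1 degrees

246.1 degrees


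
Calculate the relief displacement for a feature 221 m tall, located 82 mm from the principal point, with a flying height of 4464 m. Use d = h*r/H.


d = h * r / H = 221 * 82 / 4464 = 4.06 mm

4.06 mm


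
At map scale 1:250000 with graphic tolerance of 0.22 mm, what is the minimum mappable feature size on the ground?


ground = 0.22 mm * 250000 / 1000 = 55.0 m

55.0 m


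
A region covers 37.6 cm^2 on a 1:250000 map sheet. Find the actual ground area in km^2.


ground_area = 37.6 * (250000/100)^2 = 235000000.0 m^2 = 235.0 km^2

235.0 km^2


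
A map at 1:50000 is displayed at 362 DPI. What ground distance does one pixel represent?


pixel_cm = 2.54 / 362 ≈ 0.007017 cm
ground = pixel_cm * 50000 / 100 = 2.54 * 50000 / (362 * 100) = 127000 / 36200 ≈ 3.51 m

3.51 m


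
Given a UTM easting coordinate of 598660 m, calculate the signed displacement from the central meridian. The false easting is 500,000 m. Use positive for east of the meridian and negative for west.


displacement = 598660 - 500000 = 98660 m

98660 m


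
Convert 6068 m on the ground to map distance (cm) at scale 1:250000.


map_cm = 6068 * 100 / 250000 = 2.4272 cm ≈ 2.43 cm

2.43 cm


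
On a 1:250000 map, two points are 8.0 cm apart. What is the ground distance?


ground = 8.0 cm * 250000 / 100 = 20000.0 m = 20.0 km

20.0 km


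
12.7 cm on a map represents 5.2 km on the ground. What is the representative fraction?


ground = 5.2 km = 520000 cm; RF denominator = ground / map = 520000 / 12.7 ≈ 40945; RF = 1:40945

1:40945


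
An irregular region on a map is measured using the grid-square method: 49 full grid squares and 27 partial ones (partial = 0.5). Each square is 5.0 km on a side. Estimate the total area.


effective squares = 49 + 27 * 0.5 = 62.5
area = 62.5 * 25.0 = 1562.5 km^2

1562.5 km^2


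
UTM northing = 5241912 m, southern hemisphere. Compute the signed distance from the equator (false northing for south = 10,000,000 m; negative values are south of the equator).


For southern: actual = 5241912 - 10000000 = -4758088 m

-4758088 m


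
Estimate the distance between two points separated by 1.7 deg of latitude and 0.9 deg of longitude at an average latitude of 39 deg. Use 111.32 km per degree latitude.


dlat_km = 1.7 * 111.32 = 189.244
dlon_km = 0.9 * 111.32 * cos(39) ≈ 77.861
dist = sqrt(189.244^2 + 77.861^2) ≈ 204.6 km

204.6 km


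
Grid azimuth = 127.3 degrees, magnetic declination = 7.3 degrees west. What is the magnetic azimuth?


magnetic azimuth = grid azimuth - declination (east +ve)
mag_az = 127.3 - -7.3 = 134.6 degrees

134.6 degrees


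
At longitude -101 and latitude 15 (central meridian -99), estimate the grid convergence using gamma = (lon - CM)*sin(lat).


gamma = (-101 - -99) * sin(15) = -2 * 0.258819 = -0.518 degrees

-0.518 degrees


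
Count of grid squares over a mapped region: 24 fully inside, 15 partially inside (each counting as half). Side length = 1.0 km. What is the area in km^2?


effective squares = 24 + 15 * 0.5 = 31.5
area = 31.5 * 1.0 = 31.5 km^2

31.5 km^2


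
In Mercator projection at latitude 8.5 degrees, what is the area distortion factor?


area_distortion = 1/cos^2(8.5) = 1.022

1.022


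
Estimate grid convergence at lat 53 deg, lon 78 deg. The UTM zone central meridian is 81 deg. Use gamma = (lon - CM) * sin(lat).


gamma = (78 - 81) * sin(53) = -3 * 0.798636 = -2.396 degrees

-2.396 degrees


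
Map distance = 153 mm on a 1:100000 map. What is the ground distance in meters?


ground = 153 mm * 100000 / 1000 = 15300.0 m

15300.0 m


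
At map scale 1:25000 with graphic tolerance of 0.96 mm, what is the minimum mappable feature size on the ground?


ground = 0.96 mm * 25000 / 1000 = 24.0 m

24.0 m


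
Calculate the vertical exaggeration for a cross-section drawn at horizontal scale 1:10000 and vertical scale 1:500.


VE = horizontal_scale / vertical_scale = 10000 / 500 = 20.0

20.0x


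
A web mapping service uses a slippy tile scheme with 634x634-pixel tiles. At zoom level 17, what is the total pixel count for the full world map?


tiles per axis = 2^17 = 131072
total tiles = 131072^2 = 17179869184
pixels per axis = 131072 * 634 = 83099648
total pixels = 83099648^2 = 6905551497723904

6905551497723904 pixels


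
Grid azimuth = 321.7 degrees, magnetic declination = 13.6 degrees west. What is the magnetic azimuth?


magnetic azimuth = grid azimuth - declination (east +ve)
mag_az = 321.7 - -13.6 = 335.3 degrees

335.3 degrees


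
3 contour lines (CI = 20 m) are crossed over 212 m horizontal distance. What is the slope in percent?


elevation change = 3 * 20 = 60 m
slope = 60 / 212 * 100 = 28.3%

28.3%


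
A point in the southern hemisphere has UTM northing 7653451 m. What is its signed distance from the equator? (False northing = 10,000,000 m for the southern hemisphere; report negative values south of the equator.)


For southern: actual = 7653451 - 10000000 = -2346549 m

-2346549 m


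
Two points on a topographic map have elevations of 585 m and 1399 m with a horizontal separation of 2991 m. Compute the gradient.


gradient = (1399 - 585) / 2991 = 814 / 2991 = 0.2721

0.2721


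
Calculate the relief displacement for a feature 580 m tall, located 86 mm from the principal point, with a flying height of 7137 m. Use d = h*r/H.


d = h * r / H = 580 * 86 / 7137 = 6.99 mm

6.99 mm


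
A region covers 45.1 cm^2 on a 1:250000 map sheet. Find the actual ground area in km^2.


ground_area = 45.1 * (250000/100)^2 = 281875000.0 m^2 = 281.875 km^2

281.875 km^2


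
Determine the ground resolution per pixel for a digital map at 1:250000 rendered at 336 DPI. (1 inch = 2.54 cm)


pixel_cm = 2.54 / 336 ≈ 0.00756 cm
ground = pixel_cm * 250000 / 100 = 2.54 * 250000 / (336 * 100) = 635000 / 33600 ≈ 18.9 m

18.9 m


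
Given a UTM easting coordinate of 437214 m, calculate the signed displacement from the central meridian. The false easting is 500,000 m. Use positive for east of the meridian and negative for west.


displacement = 437214 - 500000 = -62786 m

-62786 m


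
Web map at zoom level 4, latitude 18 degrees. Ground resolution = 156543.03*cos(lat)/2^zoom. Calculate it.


res = 156543.03 * cos(18) / 2^4 = 156543.03 * 0.95105652 / 16 = 9305.08 m/pixel

9305.08 m/pixel


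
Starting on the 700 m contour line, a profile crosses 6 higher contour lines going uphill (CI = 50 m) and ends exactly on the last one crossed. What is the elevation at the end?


elevation = 700 + 6 * 50 = 1000 m

1000 m


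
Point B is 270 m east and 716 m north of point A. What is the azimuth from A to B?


az = atan2(270, 716) = 20.7 deg
adjusted to 0-360: 20.7 degrees

20.7 degrees


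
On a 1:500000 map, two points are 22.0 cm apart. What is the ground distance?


ground = 22.0 cm * 500000 / 100 = 110000.0 m = 110.0 km

110.0 km


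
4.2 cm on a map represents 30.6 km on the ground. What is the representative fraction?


ground = 30.6 km = 3060000 cm; RF denominator = ground / map = 3060000 / 4.2 ≈ 728571; RF = 1:728571

1:728571


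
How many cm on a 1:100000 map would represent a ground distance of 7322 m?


map_cm = 7322 * 100 / 100000 = 7.322 cm ≈ 7.32 cm

7.32 cm


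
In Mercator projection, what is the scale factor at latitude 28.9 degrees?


SF = 1 / cos(28.9) = 1 / 0.875465 = 1.142

1.142


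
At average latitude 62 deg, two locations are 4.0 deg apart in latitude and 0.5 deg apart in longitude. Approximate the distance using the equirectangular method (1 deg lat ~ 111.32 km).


dlat_km = 4.0 * 111.32 = 445.28
dlon_km = 0.5 * 111.32 * cos(62) ≈ 26.131
dist = sqrt(445.28^2 + 26.131^2) ≈ 446.0 km

446.0 km


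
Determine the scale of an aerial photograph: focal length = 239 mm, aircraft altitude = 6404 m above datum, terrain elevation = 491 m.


scale = f / (H - h) = 239 mm / 5913 m = 239 / 5913000 = 1:24741

1:24741


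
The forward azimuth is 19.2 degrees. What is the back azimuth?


back azimuth = (19.2 + 180) mod 360 = 199.2 degrees

199.2 degrees


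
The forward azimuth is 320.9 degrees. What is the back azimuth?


back azimuth = (320.9 + 180) mod 360 = 140.9 degrees

140.9 degrees


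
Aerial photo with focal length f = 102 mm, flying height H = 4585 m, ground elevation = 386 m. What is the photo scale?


scale = f / (H - h) = 102 mm / 4199 m = 102 / 4199000 = 1:41167

1:41167


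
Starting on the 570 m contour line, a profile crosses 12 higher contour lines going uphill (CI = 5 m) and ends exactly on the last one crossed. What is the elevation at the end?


elevation = 570 + 12 * 5 = 630 m

630 m


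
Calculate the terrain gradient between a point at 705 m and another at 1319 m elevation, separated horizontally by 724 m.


gradient = (1319 - 705) / 724 = 614 / 724 = 0.8481

0.8481


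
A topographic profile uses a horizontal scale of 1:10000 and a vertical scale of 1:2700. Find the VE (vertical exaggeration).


VE = horizontal_scale / vertical_scale = 10000 / 2700 ≈ 3.7

3.7x


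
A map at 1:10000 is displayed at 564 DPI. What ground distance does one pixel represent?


pixel_cm = 2.54 / 564 ≈ 0.004504 cm
ground = pixel_cm * 10000 / 100 = 2.54 * 10000 / (564 * 100) = 25400 / 56400 ≈ 0.45 m

0.45 m


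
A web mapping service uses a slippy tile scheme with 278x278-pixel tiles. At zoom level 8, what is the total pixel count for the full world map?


tiles per axis = 2^8 = 256
total tiles = 256^2 = 65536
pixels per axis = 256 * 278 = 71168
total pixels = 71168^2 = 5064884224

5064884224 pixels


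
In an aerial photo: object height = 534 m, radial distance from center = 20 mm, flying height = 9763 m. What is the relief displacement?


d = h * r / H = 534 * 20 / 9763 = 1.09 mm

1.09 mm


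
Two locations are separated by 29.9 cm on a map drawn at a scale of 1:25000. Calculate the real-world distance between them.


ground = 29.9 cm * 25000 / 100 = 7475.0 m = 7.475 km

7.475 km


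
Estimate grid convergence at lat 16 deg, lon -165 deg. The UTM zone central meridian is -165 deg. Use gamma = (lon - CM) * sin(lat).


gamma = (-165 - -165) * sin(16) = 0 * 0.275637 = 0.0 degrees

0.0 degrees


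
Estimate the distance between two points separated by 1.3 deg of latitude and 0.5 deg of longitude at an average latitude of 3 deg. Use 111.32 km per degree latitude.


dlat_km = 1.3 * 111.32 = 144.716
dlon_km = 0.5 * 111.32 * cos(3) ≈ 55.584
dist = sqrt(144.716^2 + 55.584^2) ≈ 155.0 km

155.0 km


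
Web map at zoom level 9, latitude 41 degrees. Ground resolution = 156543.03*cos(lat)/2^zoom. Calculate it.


res = 156543.03 * cos(41) / 2^9 = 156543.03 * 0.75470958 / 512 = 230.75 m/pixel

230.75 m/pixel


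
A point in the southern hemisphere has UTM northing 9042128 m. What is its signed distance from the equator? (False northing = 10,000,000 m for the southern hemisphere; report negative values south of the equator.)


For southern: actual = 9042128 - 10000000 = -957872 m

-957872 m


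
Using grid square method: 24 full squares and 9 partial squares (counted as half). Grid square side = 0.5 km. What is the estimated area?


effective squares = 24 + 9 * 0.5 = 28.5
area = 28.5 * 0.25 = 7.125 km^2

7.125 km^2


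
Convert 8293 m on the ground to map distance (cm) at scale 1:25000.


map_cm = 8293 * 100 / 25000 = 33.172 cm ≈ 33.17 cm

33.17 cm


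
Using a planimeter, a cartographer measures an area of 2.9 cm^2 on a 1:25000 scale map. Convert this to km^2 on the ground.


ground_area = 2.9 * (25000/100)^2 = 181250.0 m^2 = 0.18125 km^2 ≈ 0.181 km^2

0.181 km^2


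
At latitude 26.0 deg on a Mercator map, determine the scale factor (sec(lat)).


SF = 1 / cos(26.0) = 1 / 0.898794 = 1.113

1.113


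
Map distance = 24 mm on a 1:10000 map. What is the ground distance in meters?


ground = 24 mm * 10000 / 1000 = 240.0 m

240.0 m


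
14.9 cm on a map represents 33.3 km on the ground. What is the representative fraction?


ground = 33.3 km = 3330000 cm; RF denominator = ground / map = 3330000 / 14.9 ≈ 223490; RF = 1:223490

1:223490


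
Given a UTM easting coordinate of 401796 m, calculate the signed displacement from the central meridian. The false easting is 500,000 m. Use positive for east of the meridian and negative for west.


displacement = 401796 - 500000 = -98204 m

-98204 m


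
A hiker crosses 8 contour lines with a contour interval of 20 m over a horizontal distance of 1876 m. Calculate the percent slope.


elevation change = 8 * 20 = 160 m
slope = 160 / 1876 * 100 = 8.5%

8.5%


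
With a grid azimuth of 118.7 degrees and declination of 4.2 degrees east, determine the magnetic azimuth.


magnetic azimuth = grid azimuth - declination (east +ve)
mag_az = 118.7 - 4.2 = 114.5 degrees

114.5 degrees


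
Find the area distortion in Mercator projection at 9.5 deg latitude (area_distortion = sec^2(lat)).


area_distortion = 1/cos^2(9.5) = 1.028

1.028


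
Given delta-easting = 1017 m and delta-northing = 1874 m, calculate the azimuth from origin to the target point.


az = atan2(1017, 1874) = 28.5 deg
adjusted to 0-360: 28.5 degrees

28.5 degrees


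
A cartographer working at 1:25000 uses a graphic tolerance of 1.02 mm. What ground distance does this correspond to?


ground = 1.02 mm * 25000 / 1000 = 25.5 m

25.5 m


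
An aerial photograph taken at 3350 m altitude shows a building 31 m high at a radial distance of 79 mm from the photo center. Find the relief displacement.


d = h * r / H = 31 * 79 / 3350 = 0.73 mm

0.73 mm


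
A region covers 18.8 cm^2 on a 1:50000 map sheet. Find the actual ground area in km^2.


ground_area = 18.8 * (50000/100)^2 = 4700000.0 m^2 = 4.7 km^2

4.7 km^2


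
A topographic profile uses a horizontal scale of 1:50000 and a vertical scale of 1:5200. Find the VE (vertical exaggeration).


VE = horizontal_scale / vertical_scale = 50000 / 5200 ≈ 9.6

9.6x


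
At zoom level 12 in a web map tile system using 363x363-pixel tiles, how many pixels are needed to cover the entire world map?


tiles per axis = 2^12 = 4096
total tiles = 4096^2 = 16777216
pixels per axis = 4096 * 363 = 1486848
total pixels = 1486848^2 = 2210716975104

2210716975104 pixels


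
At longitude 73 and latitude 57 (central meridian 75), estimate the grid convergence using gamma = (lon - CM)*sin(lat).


gamma = (73 - 75) * sin(57) = -2 * 0.838671 = -1.677 degrees

-1.677 degrees


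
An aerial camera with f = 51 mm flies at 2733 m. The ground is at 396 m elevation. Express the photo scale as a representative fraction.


scale = f / (H - h) = 51 mm / 2337 m = 51 / 2337000 = 1:45824

1:45824


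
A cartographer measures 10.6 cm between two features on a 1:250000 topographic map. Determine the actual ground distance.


ground = 10.6 cm * 250000 / 100 = 26500.0 m = 26.5 km

26.5 km


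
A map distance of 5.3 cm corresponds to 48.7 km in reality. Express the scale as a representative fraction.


ground = 48.7 km = 4870000 cm; RF denominator = ground / map = 4870000 / 5.3 ≈ 918868; RF = 1:918868

1:918868


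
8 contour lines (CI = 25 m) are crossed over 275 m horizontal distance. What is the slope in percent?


elevation change = 8 * 25 = 200 m
slope = 200 / 275 * 100 = 72.7%

72.7%


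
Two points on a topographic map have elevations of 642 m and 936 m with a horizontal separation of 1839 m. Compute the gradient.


gradient = (936 - 642) / 1839 = 294 / 1839 = 0.1599

0.1599


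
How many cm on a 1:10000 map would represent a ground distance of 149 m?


map_cm = 149 * 100 / 10000 = 1.49 cm

1.49 cm


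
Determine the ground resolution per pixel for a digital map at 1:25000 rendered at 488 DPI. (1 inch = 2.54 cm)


pixel_cm = 2.54 / 488 ≈ 0.005205 cm
ground = pixel_cm * 25000 / 100 = 2.54 * 25000 / (488 * 100) = 63500 / 48800 ≈ 1.3 m

1.3 m


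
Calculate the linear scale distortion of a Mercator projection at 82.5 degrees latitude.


SF = 1 / cos(82.5) = 1 / 0.130526 = 7.661

7.661


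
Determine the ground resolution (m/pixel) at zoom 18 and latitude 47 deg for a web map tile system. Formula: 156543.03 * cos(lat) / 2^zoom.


res = 156543.03 * cos(47) / 2^18 = 156543.03 * 0.68199836 / 262144 = 0.41 m/pixel

0.41 m/pixel


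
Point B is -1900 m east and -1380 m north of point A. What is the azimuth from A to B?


az = atan2(-1900, -1380) = -126.0 deg
adjusted to 0-360: 234.0 degrees

234.0 degrees


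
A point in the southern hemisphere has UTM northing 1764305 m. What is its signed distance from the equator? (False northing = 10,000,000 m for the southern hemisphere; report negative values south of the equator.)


For southern: actual = 1764305 - 10000000 = -8235695 m

-8235695 m


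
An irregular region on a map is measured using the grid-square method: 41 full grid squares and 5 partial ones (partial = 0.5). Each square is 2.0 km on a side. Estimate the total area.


effective squares = 41 + 5 * 0.5 = 43.5
area = 43.5 * 4.0 = 174.0 km^2

174.0 km^2


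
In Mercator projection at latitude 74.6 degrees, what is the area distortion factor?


area_distortion = 1/cos^2(74.6) = 14.18

14.18


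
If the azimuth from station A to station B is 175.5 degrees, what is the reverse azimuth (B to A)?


back azimuth = (175.5 + 180) mod 360 = 355.5 degrees

355.5 degrees


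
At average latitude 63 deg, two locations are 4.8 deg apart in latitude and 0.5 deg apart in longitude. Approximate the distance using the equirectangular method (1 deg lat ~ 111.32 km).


dlat_km = 4.8 * 111.32 = 534.336
dlon_km = 0.5 * 111.32 * cos(63) ≈ 25.269
dist = sqrt(534.336^2 + 25.269^2) ≈ 534.9 km

534.9 km


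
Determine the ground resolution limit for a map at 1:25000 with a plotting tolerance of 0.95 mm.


ground = 0.95 mm * 25000 / 1000 = 23.75 m

23.75 m


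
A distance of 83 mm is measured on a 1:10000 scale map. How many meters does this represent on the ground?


ground = 83 mm * 10000 / 1000 = 830.0 m

830.0 m


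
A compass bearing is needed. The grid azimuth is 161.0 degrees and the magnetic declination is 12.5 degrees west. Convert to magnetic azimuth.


magnetic azimuth = grid azimuth - declination (east +ve)
mag_az = 161.0 - -12.5 = 173.5 degrees

173.5 degrees


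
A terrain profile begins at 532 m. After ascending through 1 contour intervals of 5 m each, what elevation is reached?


elevation = 532 + 1 * 5 = 537 m

537 m


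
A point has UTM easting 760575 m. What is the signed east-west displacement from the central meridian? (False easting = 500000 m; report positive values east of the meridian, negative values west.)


displacement = 760575 - 500000 = 260575 m

260575 m


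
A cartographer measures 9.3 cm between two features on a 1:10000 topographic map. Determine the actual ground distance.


ground = 9.3 cm * 10000 / 100 = 930.0 m

930.0 m


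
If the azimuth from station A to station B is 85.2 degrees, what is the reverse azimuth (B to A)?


back azimuth = (85.2 + 180) mod 360 = 265.2 degrees

265.2 degrees


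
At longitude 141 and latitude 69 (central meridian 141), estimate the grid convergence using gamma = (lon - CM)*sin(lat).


gamma = (141 - 141) * sin(69) = 0 * 0.93358 = 0.0 degrees

0.0 degrees


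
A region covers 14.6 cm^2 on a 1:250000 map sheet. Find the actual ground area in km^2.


ground_area = 14.6 * (250000/100)^2 = 91250000.0 m^2 = 91.25 km^2

91.25 km^2


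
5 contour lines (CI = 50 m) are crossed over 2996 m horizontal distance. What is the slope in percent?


elevation change = 5 * 50 = 250 m
slope = 250 / 2996 * 100 = 8.3%

8.3%


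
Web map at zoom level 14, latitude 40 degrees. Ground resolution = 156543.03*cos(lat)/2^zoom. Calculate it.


res = 156543.03 * cos(40) / 2^14 = 156543.03 * 0.76604444 / 16384 = 7.32 m/pixel

7.32 m/pixel


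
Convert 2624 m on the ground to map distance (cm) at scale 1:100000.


map_cm = 2624 * 100 / 100000 = 2.624 cm ≈ 2.62 cm

2.62 cm


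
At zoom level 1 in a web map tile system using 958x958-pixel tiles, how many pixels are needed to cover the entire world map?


tiles per axis = 2^1 = 2
total tiles = 2^2 = 4
pixels per axis = 2 * 958 = 1916
total pixels = 1916^2 = 3671056

3671056 pixels


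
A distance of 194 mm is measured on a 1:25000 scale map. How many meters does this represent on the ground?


ground = 194 mm * 25000 / 1000 = 4850.0 m

4850.0 m


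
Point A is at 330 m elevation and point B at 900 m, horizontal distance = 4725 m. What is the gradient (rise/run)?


gradient = (900 - 330) / 4725 = 570 / 4725 = 0.1206

0.1206


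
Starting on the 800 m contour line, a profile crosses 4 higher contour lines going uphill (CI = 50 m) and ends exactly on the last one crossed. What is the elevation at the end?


elevation = 800 + 4 * 50 = 1000 m

1000 m


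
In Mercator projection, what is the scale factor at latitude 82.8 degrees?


SF = 1 / cos(82.8) = 1 / 0.125333 = 7.979

7.979


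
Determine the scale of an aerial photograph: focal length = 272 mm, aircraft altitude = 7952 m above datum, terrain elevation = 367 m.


scale = f / (H - h) = 272 mm / 7585 m = 272 / 7585000 = 1:27886

1:27886


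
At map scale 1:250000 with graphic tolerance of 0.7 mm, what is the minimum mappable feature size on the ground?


ground = 0.7 mm * 250000 / 1000 = 175.0 m

175.0 m


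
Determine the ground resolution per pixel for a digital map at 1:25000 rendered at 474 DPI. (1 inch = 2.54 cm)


pixel_cm = 2.54 / 474 ≈ 0.005359 cm
ground = pixel_cm * 25000 / 100 = 2.54 * 25000 / (474 * 100) = 63500 / 47400 ≈ 1.34 m

1.34 m


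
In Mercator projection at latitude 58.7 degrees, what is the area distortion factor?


area_distortion = 1/cos^2(58.7) = 3.705

3.705


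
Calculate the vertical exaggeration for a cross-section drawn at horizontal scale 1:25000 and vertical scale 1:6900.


VE = horizontal_scale / vertical_scale = 25000 / 6900 ≈ 3.6

3.6x


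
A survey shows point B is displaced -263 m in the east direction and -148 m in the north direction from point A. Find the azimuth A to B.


az = atan2(-263, -148) = -119.4 deg
adjusted to 0-360: 240.6 degrees

240.6 degrees


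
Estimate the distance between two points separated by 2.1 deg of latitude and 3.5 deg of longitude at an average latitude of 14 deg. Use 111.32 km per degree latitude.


dlat_km = 2.1 * 111.32 = 233.772
dlon_km = 3.5 * 111.32 * cos(14) ≈ 378.047
dist = sqrt(233.772^2 + 378.047^2) ≈ 444.5 km

444.5 km


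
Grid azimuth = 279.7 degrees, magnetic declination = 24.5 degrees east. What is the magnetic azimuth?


magnetic azimuth = grid azimuth - declination (east +ve)
mag_az = 279.7 - 24.5 = 255.2 degrees

255.2 degrees


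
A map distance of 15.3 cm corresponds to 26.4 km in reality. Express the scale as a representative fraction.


ground = 26.4 km = 2640000 cm; RF denominator = ground / map = 2640000 / 15.3 ≈ 172549; RF = 1:172549

1:172549


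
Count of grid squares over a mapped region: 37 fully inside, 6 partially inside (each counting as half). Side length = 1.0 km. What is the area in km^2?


effective squares = 37 + 6 * 0.5 = 40.0
area = 40.0 * 1.0 = 40.0 km^2

40.0 km^2


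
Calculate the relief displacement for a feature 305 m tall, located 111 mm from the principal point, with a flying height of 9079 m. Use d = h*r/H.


d = h * r / H = 305 * 111 / 9079 = 3.73 mm

3.73 mm


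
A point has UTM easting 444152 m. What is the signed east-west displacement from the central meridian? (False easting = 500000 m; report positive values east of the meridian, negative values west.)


displacement = 444152 - 500000 = -55848 m

-55848 m


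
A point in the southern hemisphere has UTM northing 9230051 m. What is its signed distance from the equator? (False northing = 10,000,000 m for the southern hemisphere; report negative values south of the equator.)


For southern: actual = 9230051 - 10000000 = -769949 m

-769949 m


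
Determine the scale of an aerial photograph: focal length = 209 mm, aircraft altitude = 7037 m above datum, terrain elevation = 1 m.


scale = f / (H - h) = 209 mm / 7036 m = 209 / 7036000 = 1:33665

1:33665


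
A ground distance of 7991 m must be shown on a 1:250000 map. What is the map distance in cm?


map_cm = 7991 * 100 / 250000 = 3.1964 cm ≈ 3.2 cm

3.2 cm


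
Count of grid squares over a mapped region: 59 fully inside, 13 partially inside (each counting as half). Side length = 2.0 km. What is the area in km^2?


effective squares = 59 + 13 * 0.5 = 65.5
area = 65.5 * 4.0 = 262.0 km^2

262.0 km^2


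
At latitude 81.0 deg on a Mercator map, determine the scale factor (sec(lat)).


SF = 1 / cos(81.0) = 1 / 0.156434 = 6.392

6.392


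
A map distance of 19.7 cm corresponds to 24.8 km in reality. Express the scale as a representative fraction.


ground = 24.8 km = 2480000 cm; RF denominator = ground / map = 2480000 / 19.7 ≈ 125888; RF = 1:125888

1:125888


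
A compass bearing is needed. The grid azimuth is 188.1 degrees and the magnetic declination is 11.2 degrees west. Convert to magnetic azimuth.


magnetic azimuth = grid azimuth - declination (east +ve)
mag_az = 188.1 - -11.2 = 199.3 degrees

199.3 degrees


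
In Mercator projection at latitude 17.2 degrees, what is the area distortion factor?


area_distortion = 1/cos^2(17.2) = 1.096

1.096


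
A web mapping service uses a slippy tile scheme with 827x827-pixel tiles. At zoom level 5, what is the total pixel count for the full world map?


tiles per axis = 2^5 = 32
total tiles = 32^2 = 1024
pixels per axis = 32 * 827 = 26464
total pixels = 26464^2 = 700343296

700343296 pixels


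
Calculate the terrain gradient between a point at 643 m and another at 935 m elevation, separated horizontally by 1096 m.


gradient = (935 - 643) / 1096 = 292 / 1096 = 0.2664

0.2664


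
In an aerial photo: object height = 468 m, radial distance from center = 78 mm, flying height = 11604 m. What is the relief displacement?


d = h * r / H = 468 * 78 / 11604 = 3.15 mm

3.15 mm


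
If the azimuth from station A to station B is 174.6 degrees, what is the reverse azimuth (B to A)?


back azimuth = (174.6 + 180) mod 360 = 354.6 degrees

354.6 degrees


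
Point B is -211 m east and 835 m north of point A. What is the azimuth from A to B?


az = atan2(-211, 835) = -14.2 deg
adjusted to 0-360: 345.8 degrees

345.8 degrees


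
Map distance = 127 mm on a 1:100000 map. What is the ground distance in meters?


ground = 127 mm * 100000 / 1000 = 12700.0 m

12700.0 m


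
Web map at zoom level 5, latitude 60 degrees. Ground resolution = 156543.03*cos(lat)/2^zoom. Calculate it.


res = 156543.03 * cos(60) / 2^5 = 156543.03 * 0.5 / 32 = 2445.98 m/pixel

2445.98 m/pixel


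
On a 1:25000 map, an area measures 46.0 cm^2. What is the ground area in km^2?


ground_area = 46.0 * (25000/100)^2 = 2875000.0 m^2 = 2.875 km^2

2.875 km^2


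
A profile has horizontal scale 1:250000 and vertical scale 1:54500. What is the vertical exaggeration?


VE = horizontal_scale / vertical_scale = 250000 / 54500 ≈ 4.6

4.6x


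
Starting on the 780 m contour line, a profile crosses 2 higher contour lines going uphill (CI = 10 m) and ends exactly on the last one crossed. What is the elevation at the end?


elevation = 780 + 2 * 10 = 800 m

800 m


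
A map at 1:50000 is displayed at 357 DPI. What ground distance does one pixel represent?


pixel_cm = 2.54 / 357 ≈ 0.007115 cm
ground = pixel_cm * 50000 / 100 = 2.54 * 50000 / (357 * 100) = 127000 / 35700 ≈ 3.56 m

3.56 m


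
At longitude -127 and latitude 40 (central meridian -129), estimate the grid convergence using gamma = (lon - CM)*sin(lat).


gamma = (-127 - -129) * sin(40) = 2 * 0.642788 = 1.286 degrees

1.286 degrees


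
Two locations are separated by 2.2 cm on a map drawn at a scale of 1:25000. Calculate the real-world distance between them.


ground = 2.2 cm * 25000 / 100 = 550.0 m

550.0 m


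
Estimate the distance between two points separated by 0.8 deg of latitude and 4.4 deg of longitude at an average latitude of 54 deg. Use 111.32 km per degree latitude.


dlat_km = 0.8 * 111.32 = 89.056
dlon_km = 4.4 * 111.32 * cos(54) ≈ 287.902
dist = sqrt(89.056^2 + 287.902^2) ≈ 301.4 km

301.4 km


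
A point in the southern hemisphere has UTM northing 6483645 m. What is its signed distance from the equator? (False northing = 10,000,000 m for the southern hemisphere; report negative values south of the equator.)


For southern: actual = 6483645 - 10000000 = -3516355 m

-3516355 m


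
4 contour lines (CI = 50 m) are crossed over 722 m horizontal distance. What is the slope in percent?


elevation change = 4 * 50 = 200 m
slope = 200 / 722 * 100 = 27.7%

27.7%


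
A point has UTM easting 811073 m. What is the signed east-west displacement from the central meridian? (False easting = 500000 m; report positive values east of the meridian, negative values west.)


displacement = 811073 - 500000 = 311073 m

311073 m


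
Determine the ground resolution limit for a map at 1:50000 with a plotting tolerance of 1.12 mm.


ground = 1.12 mm * 50000 / 1000 = 56.0 m

56.0 m


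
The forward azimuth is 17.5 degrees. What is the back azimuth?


back azimuth = (17.5 + 180) mod 360 = 197.5 degrees

197.5 degrees


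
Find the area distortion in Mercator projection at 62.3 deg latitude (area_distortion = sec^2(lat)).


area_distortion = 1/cos^2(62.3) = 4.628

4.628


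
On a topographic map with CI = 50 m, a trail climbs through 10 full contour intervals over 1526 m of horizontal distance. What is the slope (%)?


elevation change = 10 * 50 = 500 m
slope = 500 / 1526 * 100 = 32.8%

32.8%


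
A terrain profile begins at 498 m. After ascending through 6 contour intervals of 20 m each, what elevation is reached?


elevation = 498 + 6 * 20 = 618 m

618 m


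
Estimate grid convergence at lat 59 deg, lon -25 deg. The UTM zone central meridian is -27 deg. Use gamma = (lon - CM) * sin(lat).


gamma = (-25 - -27) * sin(59) = 2 * 0.857167 = 1.714 degrees

1.714 degrees


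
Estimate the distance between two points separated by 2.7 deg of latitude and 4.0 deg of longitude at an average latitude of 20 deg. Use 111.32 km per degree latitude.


dlat_km = 2.7 * 111.32 = 300.564
dlon_km = 4.0 * 111.32 * cos(20) ≈ 418.426
dist = sqrt(300.564^2 + 418.426^2) ≈ 515.2 km

515.2 km


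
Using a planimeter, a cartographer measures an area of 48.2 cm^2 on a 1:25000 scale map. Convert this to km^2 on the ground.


ground_area = 48.2 * (25000/100)^2 = 3012500.0 m^2 = 3.0125 km^2 ≈ 3.013 km^2

3.013 km^2


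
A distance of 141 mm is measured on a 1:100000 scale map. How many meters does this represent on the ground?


ground = 141 mm * 100000 / 1000 = 14100.0 m

14100.0 m


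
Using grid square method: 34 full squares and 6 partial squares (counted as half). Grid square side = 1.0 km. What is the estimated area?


effective squares = 34 + 6 * 0.5 = 37.0
area = 37.0 * 1.0 = 37.0 km^2

37.0 km^2


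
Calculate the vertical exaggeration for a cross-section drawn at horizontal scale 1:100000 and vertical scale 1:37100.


VE = horizontal_scale / vertical_scale = 100000 / 37100 ≈ 2.7

2.7x


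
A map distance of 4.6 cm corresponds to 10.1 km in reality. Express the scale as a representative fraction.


ground = 10.1 km = 1010000 cm; RF denominator = ground / map = 1010000 / 4.6 ≈ 219565; RF = 1:219565

1:219565


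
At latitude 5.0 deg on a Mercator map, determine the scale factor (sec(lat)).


SF = 1 / cos(5.0) = 1 / 0.996195 = 1.004

1.004


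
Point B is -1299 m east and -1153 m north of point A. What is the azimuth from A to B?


az = atan2(-1299, -1153) = -131.6 deg
adjusted to 0-360: 228.4 degrees

228.4 degrees


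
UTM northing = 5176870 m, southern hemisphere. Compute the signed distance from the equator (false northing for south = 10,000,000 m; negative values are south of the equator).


For southern: actual = 5176870 - 10000000 = -4823130 m

-4823130 m


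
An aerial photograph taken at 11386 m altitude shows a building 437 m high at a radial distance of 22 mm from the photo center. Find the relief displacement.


d = h * r / H = 437 * 22 / 11386 = 0.84 mm

0.84 mm


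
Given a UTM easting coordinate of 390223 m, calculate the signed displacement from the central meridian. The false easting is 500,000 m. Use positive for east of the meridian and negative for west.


displacement = 390223 - 500000 = -109777 m

-109777 m


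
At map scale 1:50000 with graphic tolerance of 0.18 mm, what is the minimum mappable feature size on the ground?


ground = 0.18 mm * 50000 / 1000 = 9.0 m

9.0 m


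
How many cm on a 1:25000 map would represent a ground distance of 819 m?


map_cm = 819 * 100 / 25000 = 3.276 cm ≈ 3.28 cm

3.28 cm
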